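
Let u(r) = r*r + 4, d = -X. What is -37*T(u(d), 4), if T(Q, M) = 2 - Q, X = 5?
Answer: 999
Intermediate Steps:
d = -5 (d = -1*5 = -5)
u(r) = 4 + r² (u(r) = r² + 4 = 4 + r²)
-37*T(u(d), 4) = -37*(2 - (4 + (-5)²)) = -37*(2 - (4 + 25)) = -37*(2 - 1*29) = -37*(2 - 29) = -37*(-27) = 999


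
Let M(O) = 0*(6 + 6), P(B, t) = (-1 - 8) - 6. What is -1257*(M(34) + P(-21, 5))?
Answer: 18855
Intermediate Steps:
P(B, t) = -15 (P(B, t) = -9 - 6 = -15)
M(O) = 0 (M(O) = 0*12 = 0)
-1257*(M(34) + P(-21, 5)) = -1257*(0 - 15) = -1257*(-15) = 18855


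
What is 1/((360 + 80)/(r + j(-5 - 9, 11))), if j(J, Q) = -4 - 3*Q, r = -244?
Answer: -281/440 ≈ -0.63864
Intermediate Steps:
1/((360 + 80)/(r + j(-5 - 9, 11))) = 1/((360 + 80)/(-244 + (-4 - 3*11))) = 1/(440/(-244 + (-4 - 33))) = 1/(440/(-244 - 37)) = 1/(440/(-281)) = 1/(440*(-1/281)) = 1/(-440/281) = -281/440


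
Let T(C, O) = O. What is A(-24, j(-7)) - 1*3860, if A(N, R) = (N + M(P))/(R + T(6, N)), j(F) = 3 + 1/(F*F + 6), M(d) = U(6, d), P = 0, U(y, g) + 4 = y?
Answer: -2226615/577 ≈ -3859.0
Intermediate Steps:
U(y, g) = -4 + y
M(d) = 2 (M(d) = -4 + 6 = 2)
j(F) = 3 + 1/(6 + F²) (j(F) = 3 + 1/(F² + 6) = 3 + 1/(6 + F²))
A(N, R) = (2 + N)/(N + R) (A(N, R) = (N + 2)/(R + N) = (2 + N)/(N + R))
A(-24, j(-7)) - 1*3860 = (2 - 24)/(-24 + (19 + 3*(-7)²)/(6 + (-7)²)) - 1*3860 = -22/(-24 + (19 + 3*49)/(6 + 49)) - 3860 = -22/(-24 + (19 + 147)/55) - 3860 = -22/(-24 + (1/55)*166) - 3860 = -22/(-24 + 166/55) - 3860 = -22/(-1154/55) - 3860 = -55/1154*(-22) - 3860 = 605/577 - 3860 = -2226615/577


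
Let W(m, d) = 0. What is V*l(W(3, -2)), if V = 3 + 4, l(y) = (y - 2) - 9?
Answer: -77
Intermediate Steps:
l(y) = -11 + y (l(y) = (-2 + y) - 9 = -11 + y)
V = 7
V*l(W(3, -2)) = 7*(-11 + 0) = 7*(-11) = -77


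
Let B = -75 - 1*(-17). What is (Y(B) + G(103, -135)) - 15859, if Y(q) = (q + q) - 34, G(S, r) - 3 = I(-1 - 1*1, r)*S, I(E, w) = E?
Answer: -16212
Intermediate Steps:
B = -58 (B = -75 + 17 = -58)
G(S, r) = 3 - 2*S (G(S, r) = 3 + (-1 - 1*1)*S = 3 + (-1 - 1)*S = 3 - 2*S)
Y(q) = -34 + 2*q (Y(q) = 2*q - 34 = -34 + 2*q)
(Y(B) + G(103, -135)) - 15859 = ((-34 + 2*(-58)) + (3 - 2*103)) - 15859 = ((-34 - 116) + (3 - 206)) - 15859 = (-150 - 203) - 15859 = -353 - 15859 = -16212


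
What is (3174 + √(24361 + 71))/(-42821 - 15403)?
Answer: -529/9704 - √1527/14556 ≈ -0.057198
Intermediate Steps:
(3174 + √(24361 + 71))/(-42821 - 15403) = (3174 + √24432)/(-58224) = (3174 + 4*√1527)*(-1/58224) = -529/9704 - √1527/14556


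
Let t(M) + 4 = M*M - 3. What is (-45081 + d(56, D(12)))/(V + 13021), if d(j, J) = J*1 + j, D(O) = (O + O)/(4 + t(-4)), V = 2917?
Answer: -585301/207194 ≈ -2.8249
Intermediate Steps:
t(M) = -7 + M² (t(M) = -4 + (M*M - 3) = -4 + (M² - 3) = -4 + (-3 + M²) = -7 + M²)
D(O) = 2*O/13 (D(O) = (O + O)/(4 + (-7 + (-4)²)) = (2*O)/(4 + (-7 + 16)) = (2*O)/(4 + 9) = (2*O)/13 = (2*O)*(1/13) = 2*O/13)
d(j, J) = J + j
(-45081 + d(56, D(12)))/(V + 13021) = (-45081 + ((2/13)*12 + 56))/(2917 + 13021) = (-45081 + (24/13 + 56))/15938 = (-45081 + 752/13)*(1/15938) = -585301/13*1/15938 = -585301/207194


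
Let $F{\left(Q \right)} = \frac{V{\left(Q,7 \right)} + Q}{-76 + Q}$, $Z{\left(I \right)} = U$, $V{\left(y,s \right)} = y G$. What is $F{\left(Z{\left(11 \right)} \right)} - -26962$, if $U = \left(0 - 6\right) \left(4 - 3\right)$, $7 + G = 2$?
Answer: $\frac{1105430}{41} \approx 26962.0$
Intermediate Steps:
$G = -5$ ($G = -7 + 2 = -5$)
$U = -6$ ($U = \left(-6\right) 1 = -6$)
$V{\left(y,s \right)} = - 5 y$ ($V{\left(y,s \right)} = y \left(-5\right) = - 5 y$)
$Z{\left(I \right)} = -6$
$F{\left(Q \right)} = - \frac{4 Q}{-76 + Q}$ ($F{\left(Q \right)} = \frac{- 5 Q + Q}{-76 + Q} = \frac{\left(-4\right) Q}{-76 + Q} = - \frac{4 Q}{-76 + Q}$)
$F{\left(Z{\left(11 \right)} \right)} - -26962 = \left(-4\right) \left(-6\right) \frac{1}{-76 - 6} - -26962 = \left(-4\right) \left(-6\right) \frac{1}{-82} + 26962 = \left(-4\right) \left(-6\right) \left(- \frac{1}{82}\right) + 26962 = - \frac{12}{41} + 26962 = \frac{1105430}{41}$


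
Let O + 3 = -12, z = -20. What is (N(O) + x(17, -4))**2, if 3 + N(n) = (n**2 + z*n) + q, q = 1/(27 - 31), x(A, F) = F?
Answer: 4289041/16 ≈ 2.6807e+5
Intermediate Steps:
q = -1/4 (q = 1/(-4) = -1/4 ≈ -0.25000)
O = -15 (O = -3 - 12 = -15)
N(n) = -13/4 + n**2 - 20*n (N(n) = -3 + ((n**2 - 20*n) - 1/4) = -3 + (-1/4 + n**2 - 20*n) = -13/4 + n**2 - 20*n)
(N(O) + x(17, -4))**2 = ((-13/4 + (-15)**2 - 20*(-15)) - 4)**2 = ((-13/4 + 225 + 300) - 4)**2 = (2087/4 - 4)**2 = (2071/4)**2 = 4289041/16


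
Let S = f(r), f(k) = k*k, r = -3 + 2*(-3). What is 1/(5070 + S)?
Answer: 1/5151 ≈ 0.00019414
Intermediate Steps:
r = -9 (r = -3 - 6 = -9)
f(k) = k²
S = 81 (S = (-9)² = 81)
1/(5070 + S) = 1/(5070 + 81) = 1/5151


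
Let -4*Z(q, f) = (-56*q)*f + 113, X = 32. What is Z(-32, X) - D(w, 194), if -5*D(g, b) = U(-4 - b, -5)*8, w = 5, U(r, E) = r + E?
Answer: -293781/20 ≈ -14689.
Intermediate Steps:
Z(q, f) = -113/4 + 14*f*q (Z(q, f) = -((-56*q)*f + 113)/4 = -(-56*f*q + 113)/4 = -(113 - 56*f*q)/4 = -113/4 + 14*f*q)
U(r, E) = E + r
D(g, b) = 72/5 + 8*b/5 (D(g, b) = -(-5 + (-4 - b))*8/5 = -(-9 - b)*8/5 = -(-72 - 8*b)/5 = 72/5 + 8*b/5)
Z(-32, X) - D(w, 194) = (-113/4 + 14*32*(-32)) - (72/5 + (8/5)*194) = (-113/4 - 14336) - (72/5 + 1552/5) = -57457/4 - 1*1624/5 = -57457/4 - 1624/5 = -293781/20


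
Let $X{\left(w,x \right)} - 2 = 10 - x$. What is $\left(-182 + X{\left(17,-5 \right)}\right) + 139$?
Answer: $-26$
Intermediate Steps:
$X{\left(w,x \right)} = 12 - x$ ($X{\left(w,x \right)} = 2 - \left(-10 + x\right) = 12 - x$)
$\left(-182 + X{\left(17,-5 \right)}\right) + 139 = \left(-182 + \left(12 - -5\right)\right) + 139 = \left(-182 + \left(12 + 5\right)\right) + 139 = \left(-182 + 17\right) + 139 = -165 + 139 = -26$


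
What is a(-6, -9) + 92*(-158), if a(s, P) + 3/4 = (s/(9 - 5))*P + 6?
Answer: -58069/4 ≈ -14517.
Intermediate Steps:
a(s, P) = 21/4 + P*s/4 (a(s, P) = -¾ + ((s/(9 - 5))*P + 6) = -¾ + ((s/4)*P + 6) = -¾ + (P*s/4 + 6) = -¾ + (6 + P*s/4) = 21/4 + P*s/4)
a(-6, -9) + 92*(-158) = (21/4 + (¼)*(-9)*(-6)) + 92*(-158) = (21/4 + 27/2) - 14536 = 75/4 - 14536 = -58069/4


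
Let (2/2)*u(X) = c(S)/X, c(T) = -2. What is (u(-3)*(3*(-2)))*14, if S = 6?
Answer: -56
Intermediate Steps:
u(X) = -2/X
(u(-3)*(3*(-2)))*14 = ((-2/(-3))*(3*(-2)))*14 = (-2*(-1/3)*(-6))*14 = ((2/3)*(-6))*14 = -4*14 = -56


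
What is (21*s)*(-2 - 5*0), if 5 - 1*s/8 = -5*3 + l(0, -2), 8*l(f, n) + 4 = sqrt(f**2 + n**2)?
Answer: -6804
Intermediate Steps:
l(f, n) = -1/2 + sqrt(f**2 + n**2)/8
s = 162 (s = 40 - 8*(-5*3 + (-1/2 + sqrt(0**2 + (-2)**2)/8)) = 40 - 8*(-15 + (-1/2 + sqrt(0 + 4)/8)) = 40 - 8*(-15 + (-1/2 + sqrt(4)/8)) = 40 - 8*(-15 + (-1/2 + (1/8)*2)) = 40 - 8*(-15 + (-1/2 + 1/4)) = 40 - 8*(-15 - 1/4) = 40 - 8*(-61/4) = 40 + 122 = 162)
(21*s)*(-2 - 5*0) = (21*162)*(-2 - 5*0) = 3402*(-2 + 0) = 3402*(-2) = -6804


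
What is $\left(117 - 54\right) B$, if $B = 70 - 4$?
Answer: $4158$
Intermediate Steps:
$B = 66$
$\left(117 - 54\right) B = \left(117 - 54\right) 66 = 63 \cdot 66 = 4158$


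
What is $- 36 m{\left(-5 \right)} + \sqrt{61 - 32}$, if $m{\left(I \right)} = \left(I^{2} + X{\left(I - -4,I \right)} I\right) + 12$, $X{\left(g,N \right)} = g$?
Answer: $-1512 + \sqrt{29} \approx -1506.6$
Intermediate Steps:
$m{\left(I \right)} = 12 + I^{2} + I \left(4 + I\right)$ ($m{\left(I \right)} = \left(I^{2} + \left(I - -4\right) I\right) + 12 = \left(I^{2} + \left(I + 4\right) I\right) + 12 = \left(I^{2} + \left(4 + I\right) I\right) + 12 = \left(I^{2} + I \left(4 + I\right)\right) + 12 = 12 + I^{2} + I \left(4 + I\right)$)
$- 36 m{\left(-5 \right)} + \sqrt{61 - 32} = - 36 \left(12 + \left(-5\right)^{2} - 5 \left(4 - 5\right)\right) + \sqrt{61 - 32} = - 36 \left(12 + 25 - -5\right) + \sqrt{29} = - 36 \left(12 + 25 + 5\right) + \sqrt{29} = \left(-36\right) 42 + \sqrt{29} = -1512 + \sqrt{29}$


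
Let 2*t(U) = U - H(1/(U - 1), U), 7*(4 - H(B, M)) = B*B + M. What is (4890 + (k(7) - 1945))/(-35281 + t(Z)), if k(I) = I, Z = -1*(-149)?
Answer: -905248512/10793634079 ≈ -0.083869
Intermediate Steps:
Z = 149
H(B, M) = 4 - M/7 - B²/7 (H(B, M) = 4 - (B*B + M)/7 = 4 - (B² + M)/7 = 4 - (M + B²)/7 = 4 + (-M/7 - B²/7) = 4 - M/7 - B²/7)
t(U) = -2 + 1/(14*(-1 + U)²) + 4*U/7 (t(U) = (U - (4 - U/7 - 1/(7*(U - 1)²)))/2 = (U - (4 - U/7 - 1/(7*(-1 + U)²)))/2 = (U + (-4 + U/7 + 1/(7*(-1 + U)²)))/2 = (-4 + 1/(7*(-1 + U)²) + 8*U/7)/2 = -2 + 1/(14*(-1 + U)²) + 4*U/7)
(4890 + (k(7) - 1945))/(-35281 + t(Z)) = (4890 + (7 - 1945))/(-35281 + (-2 + 1/(14*(-1 + 149)²) + (4/7)*149)) = (4890 - 1938)/(-35281 + (-2 + (1/14)/148² + 596/7)) = 2952/(-35281 + (-2 + (1/14)*(1/21904) + 596/7)) = 2952/(-35281 + (-2 + 1/306656 + 596/7)) = 2952/(-35281 + 25496257/306656) = 2952/(-10793634079/306656) = 2952*(-306656/10793634079) = -905248512/10793634079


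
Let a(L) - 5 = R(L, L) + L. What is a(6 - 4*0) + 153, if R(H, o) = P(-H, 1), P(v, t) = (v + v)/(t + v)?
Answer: 832/5 ≈ 166.40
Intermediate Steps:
P(v, t) = 2*v/(t + v) (P(v, t) = (2*v)/(t + v) = 2*v/(t + v))
R(H, o) = -2*H/(1 - H) (R(H, o) = 2*(-H)/(1 - H) = -2*H/(1 - H))
a(L) = 5 + L + 2*L/(-1 + L) (a(L) = 5 + (2*L/(-1 + L) + L) = 5 + (L + 2*L/(-1 + L)) = 5 + L + 2*L/(-1 + L))
a(6 - 4*0) + 153 = (-5 + (6 - 4*0)² + 6*(6 - 4*0))/(-1 + (6 - 4*0)) + 153 = (-5 + (6 + 0)² + 6*(6 + 0))/(-1 + (6 + 0)) + 153 = (-5 + 6² + 6*6)/(-1 + 6) + 153 = (-5 + 36 + 36)/5 + 153 = (⅕)*67 + 153 = 67/5 + 153 = 832/5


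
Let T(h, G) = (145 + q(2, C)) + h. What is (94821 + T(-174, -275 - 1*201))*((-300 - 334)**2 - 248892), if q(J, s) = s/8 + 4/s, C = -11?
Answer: 159598742219/11 ≈ 1.4509e+10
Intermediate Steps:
q(J, s) = 4/s + s/8 (q(J, s) = s*(1/8) + 4/s = s/8 + 4/s = 4/s + s/8)
T(h, G) = 12607/88 + h (T(h, G) = (145 + (4/(-11) + (1/8)*(-11))) + h = (145 + (4*(-1/11) - 11/8)) + h = (145 + (-4/11 - 11/8)) + h = (145 - 153/88) + h = 12607/88 + h)
(94821 + T(-174, -275 - 1*201))*((-300 - 334)**2 - 248892) = (94821 + (12607/88 - 174))*((-300 - 334)**2 - 248892) = (94821 - 2705/88)*((-634)**2 - 248892) = 8341543*(401956 - 248892)/88 = (8341543/88)*153064 = 159598742219/11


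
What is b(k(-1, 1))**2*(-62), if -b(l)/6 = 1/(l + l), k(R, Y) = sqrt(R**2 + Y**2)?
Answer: -279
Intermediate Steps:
b(l) = -3/l (b(l) = -6/(l + l) = -6*1/(2*l) = -3/l)
b(k(-1, 1))**2*(-62) = (-3/sqrt((-1)**2 + 1**2))**2*(-62) = (-3/sqrt(1 + 1))**2*(-62) = (-3*sqrt(2)/2)**2*(-62) = (9/2)*(-62) = -279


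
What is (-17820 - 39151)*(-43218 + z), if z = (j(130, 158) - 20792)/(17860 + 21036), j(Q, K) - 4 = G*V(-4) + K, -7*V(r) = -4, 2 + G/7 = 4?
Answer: 47884921669725/19448 ≈ 2.4622e+9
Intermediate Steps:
G = 14 (G = -14 + 7*4 = -14 + 28 = 14)
V(r) = 4/7 (V(r) = -⅐*(-4) = 4/7)
j(Q, K) = 12 + K (j(Q, K) = 4 + (14*(4/7) + K) = 4 + (8 + K) = 12 + K)
z = -10311/19448 (z = ((12 + 158) - 20792)/(17860 + 21036) = (170 - 20792)/38896 = -20622*1/38896 = -10311/19448 ≈ -0.53018)
(-17820 - 39151)*(-43218 + z) = (-17820 - 39151)*(-43218 - 10311/19448) = -56971*(-840513975/19448) = 47884921669725/19448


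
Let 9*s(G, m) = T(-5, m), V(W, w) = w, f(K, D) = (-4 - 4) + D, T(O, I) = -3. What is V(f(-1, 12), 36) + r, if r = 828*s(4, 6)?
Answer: -240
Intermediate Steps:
f(K, D) = -8 + D
s(G, m) = -⅓ (s(G, m) = (⅑)*(-3) = -⅓)
r = -276 (r = 828*(-⅓) = -276)
V(f(-1, 12), 36) + r = 36 - 276 = -240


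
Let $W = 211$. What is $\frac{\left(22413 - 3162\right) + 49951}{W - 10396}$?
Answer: $- \frac{9886}{1455} \approx -6.7945$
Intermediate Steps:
$\frac{\left(22413 - 3162\right) + 49951}{W - 10396} = \frac{\left(22413 - 3162\right) + 49951}{211 - 10396} = \frac{19251 + 49951}{-10185} = 69202 \left(- \frac{1}{10185}\right) = - \frac{9886}{1455}$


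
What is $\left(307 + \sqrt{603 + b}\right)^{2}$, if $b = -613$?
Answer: $\left(307 + i \sqrt{10}\right)^{2} \approx 94239.0 + 1942.0 i$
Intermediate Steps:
$\left(307 + \sqrt{603 + b}\right)^{2} = \left(307 + \sqrt{603 - 613}\right)^{2} = \left(307 + \sqrt{-10}\right)^{2} = \left(307 + i \sqrt{10}\right)^{2}$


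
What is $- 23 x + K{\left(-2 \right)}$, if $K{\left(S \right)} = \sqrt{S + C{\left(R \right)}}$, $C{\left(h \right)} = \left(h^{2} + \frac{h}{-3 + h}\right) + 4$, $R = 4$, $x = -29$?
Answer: $667 + \sqrt{22} \approx 671.69$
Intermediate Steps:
$C{\left(h \right)} = 4 + h^{2} + \frac{h}{-3 + h}$ ($C{\left(h \right)} = \left(h^{2} + \frac{h}{-3 + h}\right) + 4 = 4 + h^{2} + \frac{h}{-3 + h}$)
$K{\left(S \right)} = \sqrt{24 + S}$ ($K{\left(S \right)} = \sqrt{S + \frac{-12 + 4^{3} - 3 \cdot 4^{2} + 5 \cdot 4}{-3 + 4}} = \sqrt{S + \frac{-12 + 64 - 48 + 20}{1}} = \sqrt{S + 1 \left(-12 + 64 - 48 + 20\right)} = \sqrt{S + 1 \cdot 24} = \sqrt{S + 24} = \sqrt{24 + S}$)
$- 23 x + K{\left(-2 \right)} = \left(-23\right) \left(-29\right) + \sqrt{24 - 2} = 667 + \sqrt{22}$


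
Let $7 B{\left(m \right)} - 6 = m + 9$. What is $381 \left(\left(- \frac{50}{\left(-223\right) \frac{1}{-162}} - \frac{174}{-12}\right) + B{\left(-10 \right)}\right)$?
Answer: $- \frac{25108281}{3122} \approx -8042.4$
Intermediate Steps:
$B{\left(m \right)} = \frac{15}{7} + \frac{m}{7}$ ($B{\left(m \right)} = \frac{6}{7} + \frac{m + 9}{7} = \frac{6}{7} + \frac{9 + m}{7} = \frac{6}{7} + \left(\frac{9}{7} + \frac{m}{7}\right) = \frac{15}{7} + \frac{m}{7}$)
$381 \left(\left(- \frac{50}{\left(-223\right) \frac{1}{-162}} - \frac{174}{-12}\right) + B{\left(-10 \right)}\right) = 381 \left(\left(- \frac{50}{\left(-223\right) \frac{1}{-162}} - \frac{174}{-12}\right) + \left(\frac{15}{7} + \frac{1}{7} \left(-10\right)\right)\right) = 381 \left(\left(- \frac{50}{\left(-223\right) \left(- \frac{1}{162}\right)} - - \frac{29}{2}\right) + \left(\frac{15}{7} - \frac{10}{7}\right)\right) = 381 \left(\left(- \frac{50}{\frac{223}{162}} + \frac{29}{2}\right) + \frac{5}{7}\right) = 381 \left(\left(\left(-50\right) \frac{162}{223} + \frac{29}{2}\right) + \frac{5}{7}\right) = 381 \left(\left(- \frac{8100}{223} + \frac{29}{2}\right) + \frac{5}{7}\right) = 381 \left(- \frac{9733}{446} + \frac{5}{7}\right) = 381 \left(- \frac{65901}{3122}\right) = - \frac{25108281}{3122}$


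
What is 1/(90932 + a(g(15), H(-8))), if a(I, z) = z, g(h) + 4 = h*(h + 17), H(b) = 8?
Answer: 1/90940 ≈ 1.0996e-5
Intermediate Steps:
g(h) = -4 + h*(17 + h) (g(h) = -4 + h*(h + 17) = -4 + h*(17 + h))
1/(90932 + a(g(15), H(-8))) = 1/(90932 + 8) = 1/90940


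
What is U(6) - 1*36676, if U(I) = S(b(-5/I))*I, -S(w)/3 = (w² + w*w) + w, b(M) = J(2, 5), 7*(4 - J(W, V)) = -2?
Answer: -1833304/49 ≈ -37414.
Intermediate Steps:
J(W, V) = 30/7 (J(W, V) = 4 - ⅐*(-2) = 4 + 2/7 = 30/7)
b(M) = 30/7
S(w) = -6*w² - 3*w (S(w) = -3*((w² + w*w) + w) = -3*((w² + w²) + w) = -3*(2*w² + w) = -3*(w + 2*w²) = -6*w² - 3*w)
U(I) = -6030*I/49 (U(I) = (-3*30/7*(1 + 2*(30/7)))*I = (-3*30/7*(1 + 60/7))*I = (-3*30/7*67/7)*I = -6030*I/49)
U(6) - 1*36676 = -6030/49*6 - 1*36676 = -36180/49 - 36676 = -1833304/49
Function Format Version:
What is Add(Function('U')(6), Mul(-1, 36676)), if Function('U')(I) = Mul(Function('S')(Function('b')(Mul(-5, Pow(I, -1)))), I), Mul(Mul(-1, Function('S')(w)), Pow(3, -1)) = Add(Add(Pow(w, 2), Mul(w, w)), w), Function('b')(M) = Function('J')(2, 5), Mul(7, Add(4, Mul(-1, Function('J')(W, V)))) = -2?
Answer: Rational(-1833304, 49) ≈ -37414.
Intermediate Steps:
Function('J')(W, V) = Rational(30, 7) (Function('J')(W, V) = Add(4, Mul(Rational(-1, 7), -2)) = Add(4, Rational(2, 7)) = Rational(30, 7))
Function('b')(M) = Rational(30, 7)
Function('S')(w) = Add(Mul(-6, Pow(w, 2)), Mul(-3, w)) (Function('S')(w) = Mul(-3, Add(Add(Pow(w, 2), Mul(w, w)), w)) = Mul(-3, Add(Add(Pow(w, 2), Pow(w, 2)), w)) = Mul(-3, Add(Mul(2, Pow(w, 2)), w)) = Mul(-3, Add(w, Mul(2, Pow(w, 2)))) = Add(Mul(-6, Pow(w, 2)), Mul(-3, w)))
Function('U')(I) = Mul(Rational(-6030, 49), I) (Function('U')(I) = Mul(Mul(-3, Rational(30, 7), Add(1, Mul(2, Rational(30, 7)))), I) = Mul(Mul(-3, Rational(30, 7), Add(1, Rational(60, 7))), I) = Mul(Mul(-3, Rational(30, 7), Rational(67, 7)), I) = Mul(Rational(-6030, 49), I))
Add(Function('U')(6), Mul(-1, 36676)) = Add(Mul(Rational(-6030, 49), 6), Mul(-1, 36676)) = Add(Rational(-36180, 49), -36676) = Rational(-1833304, 49)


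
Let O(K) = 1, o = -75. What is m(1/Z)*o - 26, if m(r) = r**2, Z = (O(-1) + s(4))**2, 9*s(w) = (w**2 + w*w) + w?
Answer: -653/25 ≈ -26.120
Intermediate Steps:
s(w) = w/9 + 2*w**2/9 (s(w) = ((w**2 + w*w) + w)/9 = ((w**2 + w**2) + w)/9 = (2*w**2 + w)/9 = (w + 2*w**2)/9 = w/9 + 2*w**2/9)
Z = 25 (Z = (1 + (1/9)*4*(1 + 2*4))**2 = (1 + (1/9)*4*(1 + 8))**2 = (1 + (1/9)*4*9)**2 = (1 + 4)**2 = 5**2 = 25)
m(1/Z)*o - 26 = (1/25)**2*(-75) - 26 = (1/625)*(-75) - 26 = -3/25 - 26 = -653/25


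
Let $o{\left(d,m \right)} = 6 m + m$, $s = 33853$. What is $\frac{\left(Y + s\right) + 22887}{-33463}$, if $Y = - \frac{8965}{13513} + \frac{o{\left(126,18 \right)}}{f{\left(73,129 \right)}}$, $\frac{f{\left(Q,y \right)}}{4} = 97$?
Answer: $- \frac{148744270389}{87723990686} \approx -1.6956$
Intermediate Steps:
$f{\left(Q,y \right)} = 388$ ($f{\left(Q,y \right)} = 4 \cdot 97 = 388$)
$o{\left(d,m \right)} = 7 m$
$Y = - \frac{887891}{2621522}$ ($Y = - \frac{8965}{13513} + \frac{7 \cdot 18}{388} = \left(-8965\right) \frac{1}{13513} + 126 \cdot \frac{1}{388} = - \frac{8965}{13513} + \frac{63}{194} = - \frac{887891}{2621522} \approx -0.33869$)
$\frac{\left(Y + s\right) + 22887}{-33463} = \frac{\left(- \frac{887891}{2621522} + 33853\right) + 22887}{-33463} = \left(\frac{88745496375}{2621522} + 22887\right) \left(- \frac{1}{33463}\right) = \frac{148744270389}{2621522} \left(- \frac{1}{33463}\right) = - \frac{148744270389}{87723990686}$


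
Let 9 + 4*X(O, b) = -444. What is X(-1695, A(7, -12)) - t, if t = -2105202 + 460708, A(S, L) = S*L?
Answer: 6577523/4 ≈ 1.6444e+6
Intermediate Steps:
A(S, L) = L*S
X(O, b) = -453/4 (X(O, b) = -9/4 + (¼)*(-444) = -9/4 - 111 = -453/4)
t = -1644494
X(-1695, A(7, -12)) - t = -453/4 - 1*(-1644494) = -453/4 + 1644494 = 6577523/4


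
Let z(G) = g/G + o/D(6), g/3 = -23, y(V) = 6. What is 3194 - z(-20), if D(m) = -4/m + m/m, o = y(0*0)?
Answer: 63451/20 ≈ 3172.6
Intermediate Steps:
o = 6
g = -69 (g = 3*(-23) = -69)
D(m) = 1 - 4/m (D(m) = -4/m + 1 = 1 - 4/m)
z(G) = 18 - 69/G (z(G) = -69/G + 6/(((-4 + 6)/6)) = -69/G + 6/(((⅙)*2)) = -69/G + 6/(⅓) = -69/G + 6*3 = -69/G + 18 = 18 - 69/G)
3194 - z(-20) = 3194 - (18 - 69/(-20)) = 3194 - (18 - 69*(-1/20)) = 3194 - (18 + 69/20) = 3194 - 1*429/20 = 3194 - 429/20 = 63451/20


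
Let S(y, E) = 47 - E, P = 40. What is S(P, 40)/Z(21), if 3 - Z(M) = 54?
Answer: -7/51 ≈ -0.13725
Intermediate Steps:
Z(M) = -51 (Z(M) = 3 - 1*54 = 3 - 54 = -51)
S(P, 40)/Z(21) = (47 - 1*40)/(-51) = (47 - 40)*(-1/51) = 7*(-1/51) = -7/51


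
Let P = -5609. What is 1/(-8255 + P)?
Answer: -1/13864 ≈ -7.2129e-5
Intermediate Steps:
1/(-8255 + P) = 1/(-8255 - 5609) = 1/(-13864) = -1/13864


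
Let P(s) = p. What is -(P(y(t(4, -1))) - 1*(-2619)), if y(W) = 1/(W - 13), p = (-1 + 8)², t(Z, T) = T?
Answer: -2668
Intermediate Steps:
p = 49 (p = 7² = 49)
y(W) = 1/(-13 + W)
P(s) = 49
-(P(y(t(4, -1))) - 1*(-2619)) = -(49 - 1*(-2619)) = -(49 + 2619) = -1*2668 = -2668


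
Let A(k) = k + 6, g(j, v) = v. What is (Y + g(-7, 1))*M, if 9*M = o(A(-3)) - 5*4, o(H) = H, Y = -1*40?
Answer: 221/3 ≈ 73.667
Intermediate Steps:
A(k) = 6 + k
Y = -40
M = -17/9 (M = ((6 - 3) - 5*4)/9 = (3 - 20)/9 = (1/9)*(-17) = -17/9 ≈ -1.8889)
(Y + g(-7, 1))*M = (-40 + 1)*(-17/9) = -39*(-17/9) = 221/3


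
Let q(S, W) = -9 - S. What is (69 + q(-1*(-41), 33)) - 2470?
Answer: -2451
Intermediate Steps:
(69 + q(-1*(-41), 33)) - 2470 = (69 + (-9 - (-1)*(-41))) - 2470 = (69 + (-9 - 1*41)) - 2470 = (69 + (-9 - 41)) - 2470 = (69 - 50) - 2470 = 19 - 2470 = -2451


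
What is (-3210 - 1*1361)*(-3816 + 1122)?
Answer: 12314274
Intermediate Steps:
(-3210 - 1*1361)*(-3816 + 1122) = (-3210 - 1361)*(-2694) = -4571*(-2694) = 12314274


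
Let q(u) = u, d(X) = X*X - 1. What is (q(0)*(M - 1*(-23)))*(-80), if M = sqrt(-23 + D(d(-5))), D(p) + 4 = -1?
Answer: 0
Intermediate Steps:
d(X) = -1 + X**2 (d(X) = X**2 - 1 = -1 + X**2)
D(p) = -5 (D(p) = -4 - 1 = -5)
M = 2*I*sqrt(7) (M = sqrt(-23 - 5) = sqrt(-28) = 2*I*sqrt(7) ≈ 5.2915*I)
(q(0)*(M - 1*(-23)))*(-80) = (0*(2*I*sqrt(7) - 1*(-23)))*(-80) = (0*(2*I*sqrt(7) + 23))*(-80) = (0*(23 + 2*I*sqrt(7)))*(-80) = 0*(-80) = 0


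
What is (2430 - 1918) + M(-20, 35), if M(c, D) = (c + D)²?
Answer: 737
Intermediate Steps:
M(c, D) = (D + c)²
(2430 - 1918) + M(-20, 35) = (2430 - 1918) + (35 - 20)² = 512 + 15² = 512 + 225 = 737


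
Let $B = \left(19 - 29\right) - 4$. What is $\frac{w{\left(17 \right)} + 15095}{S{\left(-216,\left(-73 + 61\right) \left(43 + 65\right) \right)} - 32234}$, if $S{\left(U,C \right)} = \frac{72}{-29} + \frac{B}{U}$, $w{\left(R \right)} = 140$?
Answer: $- \frac{47716020}{100964461} \approx -0.4726$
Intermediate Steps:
$B = -14$ ($B = -10 - 4 = -14$)
$S{\left(U,C \right)} = - \frac{72}{29} - \frac{14}{U}$ ($S{\left(U,C \right)} = \frac{72}{-29} - \frac{14}{U} = 72 \left(- \frac{1}{29}\right) - \frac{14}{U} = - \frac{72}{29} - \frac{14}{U}$)
$\frac{w{\left(17 \right)} + 15095}{S{\left(-216,\left(-73 + 61\right) \left(43 + 65\right) \right)} - 32234} = \frac{140 + 15095}{\left(- \frac{72}{29} - \frac{14}{-216}\right) - 32234} = \frac{15235}{\left(- \frac{72}{29} - - \frac{7}{108}\right) - 32234} = \frac{15235}{\left(- \frac{72}{29} + \frac{7}{108}\right) - 32234} = \frac{15235}{- \frac{7573}{3132} - 32234} = \frac{15235}{- \frac{100964461}{3132}} = 15235 \left(- \frac{3132}{100964461}\right) = - \frac{47716020}{100964461}$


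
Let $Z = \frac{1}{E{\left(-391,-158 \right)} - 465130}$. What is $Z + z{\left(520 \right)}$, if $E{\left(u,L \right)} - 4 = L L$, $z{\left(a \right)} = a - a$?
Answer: $- \frac{1}{440162} \approx -2.2719 \cdot 10^{-6}$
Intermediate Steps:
$z{\left(a \right)} = 0$
$E{\left(u,L \right)} = 4 + L^{2}$ ($E{\left(u,L \right)} = 4 + L L = 4 + L^{2}$)
$Z = - \frac{1}{440162}$ ($Z = \frac{1}{\left(4 + \left(-158\right)^{2}\right) - 465130} = \frac{1}{\left(4 + 24964\right) - 465130} = \frac{1}{24968 - 465130} = \frac{1}{-440162} = - \frac{1}{440162} \approx -2.2719 \cdot 10^{-6}$)
$Z + z{\left(520 \right)} = - \frac{1}{440162} + 0 = - \frac{1}{440162}$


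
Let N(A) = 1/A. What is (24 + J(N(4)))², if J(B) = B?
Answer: 9409/16 ≈ 588.06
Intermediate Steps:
N(A) = 1/A
(24 + J(N(4)))² = (24 + 1/4)² = (24 + ¼)² = (97/4)² = 9409/16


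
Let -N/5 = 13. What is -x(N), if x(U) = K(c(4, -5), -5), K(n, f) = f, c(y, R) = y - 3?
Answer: 5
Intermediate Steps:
c(y, R) = -3 + y
N = -65 (N = -5*13 = -65)
x(U) = -5
-x(N) = -1*(-5) = 5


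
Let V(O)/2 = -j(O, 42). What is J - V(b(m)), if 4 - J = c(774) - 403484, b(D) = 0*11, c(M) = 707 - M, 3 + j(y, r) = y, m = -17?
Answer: 403549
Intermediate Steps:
j(y, r) = -3 + y
b(D) = 0
V(O) = 6 - 2*O (V(O) = 2*(-(-3 + O)) = 2*(3 - O) = 6 - 2*O)
J = 403555 (J = 4 - ((707 - 1*774) - 403484) = 4 - ((707 - 774) - 403484) = 4 - (-67 - 403484) = 4 - 1*(-403551) = 4 + 403551 = 403555)
J - V(b(m)) = 403555 - (6 - 2*0) = 403555 - (6 + 0) = 403555 - 1*6 = 403555 - 6 = 403549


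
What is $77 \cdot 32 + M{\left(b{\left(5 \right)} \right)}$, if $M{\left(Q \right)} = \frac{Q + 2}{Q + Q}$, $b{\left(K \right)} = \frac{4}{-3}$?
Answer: $\frac{9855}{4} \approx 2463.8$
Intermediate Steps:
$b{\left(K \right)} = - \frac{4}{3}$ ($b{\left(K \right)} = 4 \left(- \frac{1}{3}\right) = - \frac{4}{3}$)
$M{\left(Q \right)} = \frac{2 + Q}{2 Q}$
$77 \cdot 32 + M{\left(b{\left(5 \right)} \right)} = 77 \cdot 32 + \frac{2 - \frac{4}{3}}{2 \left(- \frac{4}{3}\right)} = 2464 + \frac{1}{2} \left(- \frac{3}{4}\right) \frac{2}{3} = 2464 - \frac{1}{4} = \frac{9855}{4}$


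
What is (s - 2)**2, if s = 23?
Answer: 441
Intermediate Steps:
(s - 2)**2 = (23 - 2)**2 = 21**2 = 441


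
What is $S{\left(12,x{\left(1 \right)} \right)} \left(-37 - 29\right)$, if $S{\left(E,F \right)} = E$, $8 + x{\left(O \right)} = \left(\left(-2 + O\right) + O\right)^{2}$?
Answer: $-792$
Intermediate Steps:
$x{\left(O \right)} = -8 + \left(-2 + 2 O\right)^{2}$ ($x{\left(O \right)} = -8 + \left(\left(-2 + O\right) + O\right)^{2} = -8 + \left(-2 + 2 O\right)^{2}$)
$S{\left(12,x{\left(1 \right)} \right)} \left(-37 - 29\right) = 12 \left(-37 - 29\right) = 12 \left(-66\right) = -792$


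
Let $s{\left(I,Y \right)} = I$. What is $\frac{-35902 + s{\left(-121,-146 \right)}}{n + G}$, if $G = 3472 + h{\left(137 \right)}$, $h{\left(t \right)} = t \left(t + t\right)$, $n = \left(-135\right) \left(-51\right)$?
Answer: $- \frac{36023}{47895} \approx -0.75212$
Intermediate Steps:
$n = 6885$
$h{\left(t \right)} = 2 t^{2}$ ($h{\left(t \right)} = t 2 t = 2 t^{2}$)
$G = 41010$ ($G = 3472 + 2 \cdot 137^{2} = 3472 + 2 \cdot 18769 = 3472 + 37538 = 41010$)
$\frac{-35902 + s{\left(-121,-146 \right)}}{n + G} = \frac{-35902 - 121}{6885 + 41010} = - \frac{36023}{47895}$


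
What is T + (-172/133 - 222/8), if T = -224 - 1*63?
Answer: -168135/532 ≈ -316.04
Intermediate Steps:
T = -287 (T = -224 - 63 = -287)
T + (-172/133 - 222/8) = -287 + (-172/133 - 222/8) = -287 + (-172*1/133 - 222*1/8) = -287 + (-172/133 - 111/4) = -287 - 15451/532 = -168135/532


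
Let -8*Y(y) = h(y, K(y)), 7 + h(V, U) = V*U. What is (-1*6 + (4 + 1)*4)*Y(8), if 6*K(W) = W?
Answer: -77/12 ≈ -6.4167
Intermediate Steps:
K(W) = W/6
h(V, U) = -7 + U*V (h(V, U) = -7 + V*U = -7 + U*V)
Y(y) = 7/8 - y**2/48 (Y(y) = -(-7 + (y/6)*y)/8 = -(-7 + y**2/6)/8 = 7/8 - y**2/48)
(-1*6 + (4 + 1)*4)*Y(8) = (-1*6 + (4 + 1)*4)*(7/8 - 1/48*8**2) = (-6 + 5*4)*(7/8 - 1/48*64) = (-6 + 20)*(7/8 - 4/3) = 14*(-11/24) = -77/12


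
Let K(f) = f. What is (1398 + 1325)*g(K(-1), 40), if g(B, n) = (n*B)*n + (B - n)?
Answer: -4468443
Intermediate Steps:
g(B, n) = B - n + B*n² (g(B, n) = (B*n)*n + (B - n) = B*n² + (B - n) = B - n + B*n²)
(1398 + 1325)*g(K(-1), 40) = (1398 + 1325)*(-1 - 1*40 - 1*40²) = 2723*(-1 - 40 - 1*1600) = 2723*(-1 - 40 - 1600) = 2723*(-1641) = -4468443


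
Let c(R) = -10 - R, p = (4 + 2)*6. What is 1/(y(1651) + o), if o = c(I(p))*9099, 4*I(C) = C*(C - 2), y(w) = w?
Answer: -1/2873633 ≈ -3.4799e-7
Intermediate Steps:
p = 36 (p = 6*6 = 36)
I(C) = C*(-2 + C)/4 (I(C) = (C*(C - 2))/4 = (C*(-2 + C))/4 = C*(-2 + C)/4)
o = -2875284 (o = (-10 - 36*(-2 + 36)/4)*9099 = (-10 - 36*34/4)*9099 = (-10 - 1*306)*9099 = (-10 - 306)*9099 = -316*9099 = -2875284)
1/(y(1651) + o) = 1/(1651 - 2875284) = 1/(-2873633) = -1/2873633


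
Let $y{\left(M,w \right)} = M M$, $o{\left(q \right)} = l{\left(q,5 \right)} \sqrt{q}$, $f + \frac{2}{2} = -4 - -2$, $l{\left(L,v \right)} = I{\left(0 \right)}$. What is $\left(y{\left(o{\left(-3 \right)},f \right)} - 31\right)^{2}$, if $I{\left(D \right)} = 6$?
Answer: $19321$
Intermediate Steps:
$l{\left(L,v \right)} = 6$
$f = -3$ ($f = -1 - 2 = -3$)
$o{\left(q \right)} = 6 \sqrt{q}$
$y{\left(M,w \right)} = M^{2}$
$\left(y{\left(o{\left(-3 \right)},f \right)} - 31\right)^{2} = \left(\left(6 \sqrt{-3}\right)^{2} - 31\right)^{2} = \left(\left(6 i \sqrt{3}\right)^{2} - 31\right)^{2} = \left(-108 - 31\right)^{2} = \left(-139\right)^{2} = 19321$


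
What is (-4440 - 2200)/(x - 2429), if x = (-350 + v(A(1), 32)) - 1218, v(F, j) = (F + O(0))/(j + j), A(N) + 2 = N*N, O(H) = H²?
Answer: 424960/255809 ≈ 1.6612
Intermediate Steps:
A(N) = -2 + N² (A(N) = -2 + N*N = -2 + N²)
v(F, j) = F/(2*j) (v(F, j) = (F + 0²)/(j + j) = (F + 0)/((2*j)) = F*(1/(2*j)) = F/(2*j))
x = -100353/64 (x = (-350 + (½)*(-2 + 1²)/32) - 1218 = (-350 + (½)*(-2 + 1)*(1/32)) - 1218 = (-350 + (½)*(-1)*(1/32)) - 1218 = (-350 - 1/64) - 1218 = -22401/64 - 1218 = -100353/64 ≈ -1568.0)
(-4440 - 2200)/(x - 2429) = (-4440 - 2200)/(-100353/64 - 2429) = -6640/(-255809/64) = -6640*(-64/255809) = 424960/255809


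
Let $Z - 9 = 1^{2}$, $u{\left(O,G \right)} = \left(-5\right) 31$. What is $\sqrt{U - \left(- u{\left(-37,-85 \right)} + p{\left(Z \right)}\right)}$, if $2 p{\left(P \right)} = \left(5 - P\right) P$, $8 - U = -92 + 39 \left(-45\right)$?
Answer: $5 \sqrt{69} \approx 41.533$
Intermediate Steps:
$u{\left(O,G \right)} = -155$
$Z = 10$ ($Z = 9 + 1^{2} = 9 + 1 = 10$)
$U = 1855$ ($U = 8 - \left(-92 + 39 \left(-45\right)\right) = 8 - \left(-92 - 1755\right) = 8 - -1847 = 8 + 1847 = 1855$)
$p{\left(P \right)} = \frac{P \left(5 - P\right)}{2}$ ($p{\left(P \right)} = \frac{\left(5 - P\right) P}{2} = \frac{P \left(5 - P\right)}{2}$)
$\sqrt{U - \left(- u{\left(-37,-85 \right)} + p{\left(Z \right)}\right)} = \sqrt{1855 - \left(155 + \frac{1}{2} \cdot 10 \left(5 - 10\right)\right)} = \sqrt{1855 - \left(155 + \frac{1}{2} \cdot 10 \left(-5\right)\right)} = \sqrt{1855 - 130} = \sqrt{1725} = 5 \sqrt{69}$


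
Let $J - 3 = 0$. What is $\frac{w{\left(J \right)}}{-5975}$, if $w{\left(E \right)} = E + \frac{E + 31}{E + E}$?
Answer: $- \frac{26}{17925} \approx -0.0014505$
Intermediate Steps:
$J = 3$ ($J = 3 + 0 = 3$)
$w{\left(E \right)} = E + \frac{31 + E}{2 E}$
$\frac{w{\left(J \right)}}{-5975} = \frac{\frac{1}{2} + 3 + \frac{31}{2 \cdot 3}}{-5975} = \left(\frac{1}{2} + 3 + \frac{31}{2} \cdot \frac{1}{3}\right) \left(- \frac{1}{5975}\right) = \left(\frac{1}{2} + 3 + \frac{31}{6}\right) \left(- \frac{1}{5975}\right) = \frac{26}{3} \left(- \frac{1}{5975}\right) = - \frac{26}{17925}$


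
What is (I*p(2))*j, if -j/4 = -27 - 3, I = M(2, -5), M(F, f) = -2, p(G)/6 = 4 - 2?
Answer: -2880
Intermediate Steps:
p(G) = 12 (p(G) = 6*(4 - 2) = 6*2 = 12)
I = -2
j = 120 (j = -4*(-27 - 3) = -4*(-30) = 120)
(I*p(2))*j = -2*12*120 = -24*120 = -2880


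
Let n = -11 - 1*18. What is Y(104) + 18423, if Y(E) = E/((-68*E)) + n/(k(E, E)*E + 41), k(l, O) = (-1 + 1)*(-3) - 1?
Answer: 78926041/4284 ≈ 18423.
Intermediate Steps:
k(l, O) = -1 (k(l, O) = 0*(-3) - 1 = 0 - 1 = -1)
n = -29 (n = -11 - 18 = -29)
Y(E) = -1/68 - 29/(41 - E) (Y(E) = E/((-68*E)) - 29/(-E + 41) = E*(-1/(68*E)) - 29/(41 - E) = -1/68 - 29/(41 - E))
Y(104) + 18423 = (-2013 + 104)/(68*(41 - 1*104)) + 18423 = (1/68)*(-1909)/(41 - 104) + 18423 = (1/68)*(-1909)/(-63) + 18423 = (1/68)*(-1/63)*(-1909) + 18423 = 1909/4284 + 18423 = 78926041/4284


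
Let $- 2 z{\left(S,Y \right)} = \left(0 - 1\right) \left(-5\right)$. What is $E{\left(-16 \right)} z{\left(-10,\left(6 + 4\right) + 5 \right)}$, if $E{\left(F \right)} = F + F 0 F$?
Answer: $40$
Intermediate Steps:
$z{\left(S,Y \right)} = - \frac{5}{2}$ ($z{\left(S,Y \right)} = - \frac{\left(0 - 1\right) \left(-5\right)}{2} = - \frac{\left(-1\right) \left(-5\right)}{2} = \left(- \frac{1}{2}\right) 5 = - \frac{5}{2}$)
$E{\left(F \right)} = F$ ($E{\left(F \right)} = F + 0 F = F + 0 = F$)
$E{\left(-16 \right)} z{\left(-10,\left(6 + 4\right) + 5 \right)} = \left(-16\right) \left(- \frac{5}{2}\right) = 40$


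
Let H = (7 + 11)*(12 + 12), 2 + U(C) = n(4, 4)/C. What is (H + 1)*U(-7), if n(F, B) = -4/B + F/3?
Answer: -18619/21 ≈ -886.62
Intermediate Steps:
n(F, B) = -4/B + F/3 (n(F, B) = -4/B + F*(⅓) = -4/B + F/3)
U(C) = -2 + 1/(3*C) (U(C) = -2 + (-4/4 + (⅓)*4)/C = -2 + (-4*¼ + 4/3)/C = -2 + (-1 + 4/3)/C = -2 + 1/(3*C))
H = 432 (H = 18*24 = 432)
(H + 1)*U(-7) = (432 + 1)*(-2 + (⅓)/(-7)) = 433*(-2 + (⅓)*(-⅐)) = 433*(-2 - 1/21) = 433*(-43/21) = -18619/21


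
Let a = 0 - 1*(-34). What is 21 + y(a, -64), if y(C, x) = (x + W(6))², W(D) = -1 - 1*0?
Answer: 4246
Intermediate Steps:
W(D) = -1 (W(D) = -1 + 0 = -1)
a = 34 (a = 0 + 34 = 34)
y(C, x) = (-1 + x)² (y(C, x) = (x - 1)² = (-1 + x)²)
21 + y(a, -64) = 21 + (-1 - 64)² = 21 + (-65)² = 21 + 4225 = 4246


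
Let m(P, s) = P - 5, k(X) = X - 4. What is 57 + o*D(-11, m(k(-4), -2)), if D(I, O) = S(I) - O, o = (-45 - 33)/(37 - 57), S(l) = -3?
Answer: 96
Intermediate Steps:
k(X) = -4 + X
m(P, s) = -5 + P
o = 39/10 (o = -78/(-20) = -78*(-1/20) = 39/10 ≈ 3.9000)
D(I, O) = -3 - O
57 + o*D(-11, m(k(-4), -2)) = 57 + 39*(-3 - (-5 + (-4 - 4)))/10 = 57 + 39*(-3 - (-5 - 8))/10 = 57 + 39*(-3 - 1*(-13))/10 = 57 + 39*(-3 + 13)/10 = 57 + (39/10)*10 = 57 + 39 = 96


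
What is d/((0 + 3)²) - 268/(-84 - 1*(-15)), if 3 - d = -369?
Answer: 1040/23 ≈ 45.217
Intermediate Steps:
d = 372 (d = 3 - 1*(-369) = 3 + 369 = 372)
d/((0 + 3)²) - 268/(-84 - 1*(-15)) = 372/((0 + 3)²) - 268/(-84 - 1*(-15)) = 372/(3²) - 268/(-84 + 15) = 372/9 - 268/(-69) = 372*(⅑) - 268*(-1/69) = 124/3 + 268/69 = 1040/23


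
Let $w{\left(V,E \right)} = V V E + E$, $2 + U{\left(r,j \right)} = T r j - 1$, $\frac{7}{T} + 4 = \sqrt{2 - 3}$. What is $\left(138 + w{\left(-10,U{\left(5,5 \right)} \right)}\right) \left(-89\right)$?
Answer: $\frac{6541945}{17} + \frac{1573075 i}{17} \approx 3.8482 \cdot 10^{5} + 92534.0 i$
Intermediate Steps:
$T = \frac{7 \left(-4 - i\right)}{17}$ ($T = \frac{7}{-4 + \sqrt{2 - 3}} = \frac{7}{-4 + \sqrt{-1}} = \frac{7}{-4 + i} = 7 \frac{-4 - i}{17} = \frac{7 \left(-4 - i\right)}{17} \approx -1.6471 - 0.41176 i$)
$U{\left(r,j \right)} = -3 + j r \left(- \frac{28}{17} - \frac{7 i}{17}\right)$ ($U{\left(r,j \right)} = -2 + \left(\left(- \frac{28}{17} - \frac{7 i}{17}\right) r j - 1\right) = -2 + \left(r \left(- \frac{28}{17} - \frac{7 i}{17}\right) j - 1\right) = -2 + \left(j r \left(- \frac{28}{17} - \frac{7 i}{17}\right) - 1\right) = -2 + \left(-1 + j r \left(- \frac{28}{17} - \frac{7 i}{17}\right)\right) = -3 + j r \left(- \frac{28}{17} - \frac{7 i}{17}\right)$)
$w{\left(V,E \right)} = E + E V^{2}$ ($w{\left(V,E \right)} = V^{2} E + E = E V^{2} + E = E + E V^{2}$)
$\left(138 + w{\left(-10,U{\left(5,5 \right)} \right)}\right) \left(-89\right) = \left(138 + \left(-3 - \frac{35}{17} \cdot 5 \left(4 + i\right)\right) \left(1 + \left(-10\right)^{2}\right)\right) \left(-89\right) = \left(138 + \left(-3 - \left(\frac{700}{17} + \frac{175 i}{17}\right)\right) \left(1 + 100\right)\right) \left(-89\right) = \left(138 + \left(- \frac{751}{17} - \frac{175 i}{17}\right) 101\right) \left(-89\right) = \left(138 - \left(\frac{75851}{17} + \frac{17675 i}{17}\right)\right) \left(-89\right) = \left(- \frac{73505}{17} - \frac{17675 i}{17}\right) \left(-89\right) = \frac{6541945}{17} + \frac{1573075 i}{17}$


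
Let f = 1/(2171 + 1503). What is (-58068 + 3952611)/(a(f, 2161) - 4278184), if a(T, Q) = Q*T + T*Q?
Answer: -2384758497/2619673949 ≈ -0.91033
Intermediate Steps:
f = 1/3674 ≈ 0.00027218
a(T, Q) = 2*Q*T (a(T, Q) = Q*T + Q*T = 2*Q*T)
(-58068 + 3952611)/(a(f, 2161) - 4278184) = (-58068 + 3952611)/(2*2161*(1/3674) - 4278184) = 3894543/(2161/1837 - 4278184) = 3894543/(-7859021847/1837) = 3894543*(-1837/7859021847) = -2384758497/2619673949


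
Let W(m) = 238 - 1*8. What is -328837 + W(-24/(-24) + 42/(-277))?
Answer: -328607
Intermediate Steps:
W(m) = 230 (W(m) = 238 - 8 = 230)
-328837 + W(-24/(-24) + 42/(-277)) = -328837 + 230 = -328607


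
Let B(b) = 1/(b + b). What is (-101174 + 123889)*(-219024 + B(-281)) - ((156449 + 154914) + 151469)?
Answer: -2796283284219/562 ≈ -4.9756e+9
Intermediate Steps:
B(b) = 1/(2*b)
(-101174 + 123889)*(-219024 + B(-281)) - ((156449 + 154914) + 151469) = (-101174 + 123889)*(-219024 + (½)/(-281)) - ((156449 + 154914) + 151469) = 22715*(-219024 + (½)*(-1/281)) - (311363 + 151469) = 22715*(-219024 - 1/562) - 1*462832 = 22715*(-123091489/562) - 462832 = -2796023172635/562 - 462832 = -2796283284219/562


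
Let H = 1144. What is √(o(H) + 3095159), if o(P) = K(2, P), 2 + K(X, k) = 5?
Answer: √3095162 ≈ 1759.3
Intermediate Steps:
K(X, k) = 3 (K(X, k) = -2 + 5 = 3)
o(P) = 3
√(o(H) + 3095159) = √(3 + 3095159) = √3095162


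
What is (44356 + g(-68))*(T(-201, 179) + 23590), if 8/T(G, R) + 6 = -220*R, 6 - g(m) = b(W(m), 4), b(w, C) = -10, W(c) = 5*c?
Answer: 20613361630152/19693 ≈ 1.0467e+9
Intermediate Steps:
g(m) = 16 (g(m) = 6 - 1*(-10) = 6 + 10 = 16)
T(G, R) = 8/(-6 - 220*R)
(44356 + g(-68))*(T(-201, 179) + 23590) = (44356 + 16)*(-4/(3 + 110*179) + 23590) = 44372*(-4/(3 + 19690) + 23590) = 44372*(-4/19693 + 23590) = 44372*(464557866/19693) = 20613361630152/19693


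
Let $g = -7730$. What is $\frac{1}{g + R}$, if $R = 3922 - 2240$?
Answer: $- \frac{1}{6048} \approx -0.00016534$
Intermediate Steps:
$R = 1682$ ($R = 3922 - 2240 = 1682$)
$\frac{1}{g + R} = \frac{1}{-7730 + 1682} = \frac{1}{-6048} = - \frac{1}{6048}$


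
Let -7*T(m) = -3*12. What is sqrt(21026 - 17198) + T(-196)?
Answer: 36/7 + 2*sqrt(957) ≈ 67.014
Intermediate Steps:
T(m) = 36/7 (T(m) = -(-3)*12/7 = -1/7*(-36) = 36/7)
sqrt(21026 - 17198) + T(-196) = sqrt(21026 - 17198) + 36/7 = sqrt(3828) + 36/7 = 2*sqrt(957) + 36/7 = 36/7 + 2*sqrt(957)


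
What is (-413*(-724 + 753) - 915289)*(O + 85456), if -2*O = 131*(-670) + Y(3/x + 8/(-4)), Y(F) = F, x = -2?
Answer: -239870268843/2 ≈ -1.1994e+11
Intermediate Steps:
O = 175547/4 (O = -(131*(-670) + (3/(-2) + 8/(-4)))/2 = -(-87770 + (3*(-1/2) + 8*(-1/4)))/2 = -(-87770 + (-3/2 - 2))/2 = -(-87770 - 7/2)/2 = -1/2*(-175547/2) = 175547/4 ≈ 43887.)
(-413*(-724 + 753) - 915289)*(O + 85456) = (-413*(-724 + 753) - 915289)*(175547/4 + 85456) = (-413*29 - 915289)*(517371/4) = (-11977 - 915289)*(517371/4) = -927266*517371/4 = -239870268843/2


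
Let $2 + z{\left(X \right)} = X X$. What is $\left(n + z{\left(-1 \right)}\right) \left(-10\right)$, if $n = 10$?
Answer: $-90$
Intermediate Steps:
$z{\left(X \right)} = -2 + X^{2}$ ($z{\left(X \right)} = -2 + X X = -2 + X^{2}$)
$\left(n + z{\left(-1 \right)}\right) \left(-10\right) = \left(10 - \left(2 - \left(-1\right)^{2}\right)\right) \left(-10\right) = \left(10 + \left(-2 + 1\right)\right) \left(-10\right) = \left(10 - 1\right) \left(-10\right) = 9 \left(-10\right) = -90$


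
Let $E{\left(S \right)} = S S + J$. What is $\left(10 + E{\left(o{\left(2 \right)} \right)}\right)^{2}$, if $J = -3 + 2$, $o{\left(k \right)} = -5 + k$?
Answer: $324$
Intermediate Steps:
$J = -1$
$E{\left(S \right)} = -1 + S^{2}$ ($E{\left(S \right)} = S S - 1 = S^{2} - 1 = -1 + S^{2}$)
$\left(10 + E{\left(o{\left(2 \right)} \right)}\right)^{2} = \left(10 - \left(1 - \left(-5 + 2\right)^{2}\right)\right)^{2} = \left(10 - \left(1 - \left(-3\right)^{2}\right)\right)^{2} = \left(10 + \left(-1 + 9\right)\right)^{2} = \left(10 + 8\right)^{2} = 18^{2} = 324$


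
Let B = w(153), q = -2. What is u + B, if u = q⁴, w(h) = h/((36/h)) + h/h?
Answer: 2669/4 ≈ 667.25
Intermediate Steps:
w(h) = 1 + h²/36 (w(h) = h*(h/36) + 1 = h²/36 + 1 = 1 + h²/36)
B = 2605/4 (B = 1 + (1/36)*153² = 1 + (1/36)*23409 = 1 + 2601/4 = 2605/4 ≈ 651.25)
u = 16 (u = (-2)⁴ = 16)
u + B = 16 + 2605/4 = 2669/4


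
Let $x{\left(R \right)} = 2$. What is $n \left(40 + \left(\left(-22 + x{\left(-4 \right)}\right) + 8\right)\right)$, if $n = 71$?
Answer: $1988$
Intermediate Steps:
$n \left(40 + \left(\left(-22 + x{\left(-4 \right)}\right) + 8\right)\right) = 71 \left(40 + \left(\left(-22 + 2\right) + 8\right)\right) = 71 \left(40 + \left(-20 + 8\right)\right) = 71 \left(40 - 12\right) = 71 \cdot 28 = 1988$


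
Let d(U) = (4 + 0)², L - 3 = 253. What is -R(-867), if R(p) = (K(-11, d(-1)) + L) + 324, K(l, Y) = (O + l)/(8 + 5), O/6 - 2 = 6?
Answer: -7577/13 ≈ -582.85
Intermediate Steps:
O = 48 (O = 12 + 6*6 = 12 + 36 = 48)
L = 256 (L = 3 + 253 = 256)
d(U) = 16 (d(U) = 4² = 16)
K(l, Y) = 48/13 + l/13 (K(l, Y) = (48 + l)/(8 + 5) = (48 + l)/13 = (48 + l)*(1/13) = 48/13 + l/13)
R(p) = 7577/13 (R(p) = ((48/13 + (1/13)*(-11)) + 256) + 324 = ((48/13 - 11/13) + 256) + 324 = (37/13 + 256) + 324 = 3365/13 + 324 = 7577/13)
-R(-867) = -1*7577/13 = -7577/13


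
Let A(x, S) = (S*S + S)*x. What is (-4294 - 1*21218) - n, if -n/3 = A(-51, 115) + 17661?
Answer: -2013549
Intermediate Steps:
A(x, S) = x*(S + S²) (A(x, S) = (S² + S)*x = (S + S²)*x = x*(S + S²))
n = 1988037 (n = -3*(115*(-51)*(1 + 115) + 17661) = -3*(115*(-51)*116 + 17661) = -3*(-680340 + 17661) = -3*(-662679) = 1988037)
(-4294 - 1*21218) - n = (-4294 - 1*21218) - 1*1988037 = (-4294 - 21218) - 1988037 = -25512 - 1988037 = -2013549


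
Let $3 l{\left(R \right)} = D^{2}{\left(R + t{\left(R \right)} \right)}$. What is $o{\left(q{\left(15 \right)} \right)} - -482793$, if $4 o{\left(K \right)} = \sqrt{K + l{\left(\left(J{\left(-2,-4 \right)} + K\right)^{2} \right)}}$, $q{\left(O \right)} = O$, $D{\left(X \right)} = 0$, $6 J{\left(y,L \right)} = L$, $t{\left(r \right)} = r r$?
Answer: $482793 + \frac{\sqrt{15}}{4} \approx 4.8279 \cdot 10^{5}$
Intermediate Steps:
$t{\left(r \right)} = r^{2}$
$J{\left(y,L \right)} = \frac{L}{6}$
$l{\left(R \right)} = 0$ ($l{\left(R \right)} = \frac{0^{2}}{3} = \frac{1}{3} \cdot 0 = 0$)
$o{\left(K \right)} = \frac{\sqrt{K}}{4}$ ($o{\left(K \right)} = \frac{\sqrt{K + 0}}{4} = \frac{\sqrt{K}}{4}$)
$o{\left(q{\left(15 \right)} \right)} - -482793 = \frac{\sqrt{15}}{4} - -482793 = \frac{\sqrt{15}}{4} + 482793 = 482793 + \frac{\sqrt{15}}{4}$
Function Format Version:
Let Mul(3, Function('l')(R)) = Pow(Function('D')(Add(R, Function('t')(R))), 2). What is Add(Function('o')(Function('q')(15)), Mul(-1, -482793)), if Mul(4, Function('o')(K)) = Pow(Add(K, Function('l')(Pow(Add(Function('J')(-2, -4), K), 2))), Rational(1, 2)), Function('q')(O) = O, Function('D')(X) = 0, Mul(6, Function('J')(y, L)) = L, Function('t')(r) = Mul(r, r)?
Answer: Add(482793, Mul(Rational(1, 4), Pow(15, Rational(1, 2)))) ≈ 4.8279e+5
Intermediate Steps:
Function('t')(r) = Pow(r, 2)
Function('J')(y, L) = Mul(Rational(1, 6), L)
Function('l')(R) = 0 (Function('l')(R) = Mul(Rational(1, 3), Pow(0, 2)) = Mul(Rational(1, 3), 0) = 0)
Function('o')(K) = Mul(Rational(1, 4), Pow(K, Rational(1, 2))) (Function('o')(K) = Mul(Rational(1, 4), Pow(Add(K, 0), Rational(1, 2))) = Mul(Rational(1, 4), Pow(K, Rational(1, 2))))
Add(Function('o')(Function('q')(15)), Mul(-1, -482793)) = Add(Mul(Rational(1, 4), Pow(15, Rational(1, 2))), Mul(-1, -482793)) = Add(Mul(Rational(1, 4), Pow(15, Rational(1, 2))), 482793) = Add(482793, Mul(Rational(1, 4), Pow(15, Rational(1, 2))))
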